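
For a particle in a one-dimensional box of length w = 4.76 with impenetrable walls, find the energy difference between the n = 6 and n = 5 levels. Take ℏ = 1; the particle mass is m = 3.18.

E_n = n²π²ℏ²/(2mw²), so ΔE = (6² − 5²) π²ℏ²/(2mw²).
ΔE = 11 × π² / (2 × 3.18 × 4.76²) = 0.7534.

ΔE = 0.753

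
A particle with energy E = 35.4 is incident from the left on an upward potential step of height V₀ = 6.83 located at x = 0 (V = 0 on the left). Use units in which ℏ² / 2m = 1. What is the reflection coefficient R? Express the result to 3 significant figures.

The wavenumbers are k₁ = √(2mE)/ℏ = 5.950 on the left and k₂ = √(2m(E − V₀))/ℏ = 5.345 on the right.
Matching ψ and ψ′ at x = 0 gives r = (k₁ − k₂)/(k₁ + k₂), so R = r² = 0.002866 and T = 1 − R = 0.9971.

R = 0.00287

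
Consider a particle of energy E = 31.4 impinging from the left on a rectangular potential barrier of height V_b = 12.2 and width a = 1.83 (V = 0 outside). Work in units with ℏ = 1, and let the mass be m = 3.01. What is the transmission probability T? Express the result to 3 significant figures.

T = 0.968

Above the barrier the interior wavenumber is k₂ = √(2m(E − V_b))/ℏ = 10.75, giving phase k₂a = 19.67.
Matching at both interfaces gives T⁻¹ = 1 + V_b² sin²(k₂a) / [4E(E − V_b)] = 1.033, hence T = 0.968.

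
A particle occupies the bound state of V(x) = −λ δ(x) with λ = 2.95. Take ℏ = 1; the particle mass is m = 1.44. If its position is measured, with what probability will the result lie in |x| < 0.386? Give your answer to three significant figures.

P = 0.962

The normalised bound state is ψ = √κ e^{−κ|x|} with κ = mλ/ℏ² = 4.248.
P(|x| < d) = ∫_{−d}^{d} κ e^{−2κ|x|} dx = 1 − e^{−2κd} = 1 − e^{−3.279} = 0.9624.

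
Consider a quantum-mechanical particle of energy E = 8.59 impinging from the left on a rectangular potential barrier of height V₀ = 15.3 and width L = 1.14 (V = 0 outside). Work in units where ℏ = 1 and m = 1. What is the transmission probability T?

E < V₀: inside the barrier ψ ∝ e^{±κx} with κ = √(2m(V₀ − E))/ℏ = 3.663.
κL = 4.176, sinh(κL) = 32.55.
The exact tunnelling result is T⁻¹ = 1 + V₀² sinh²(κL) / [4E(V₀ − E)] = 1077, so T = 0.000929.

T = 0.000929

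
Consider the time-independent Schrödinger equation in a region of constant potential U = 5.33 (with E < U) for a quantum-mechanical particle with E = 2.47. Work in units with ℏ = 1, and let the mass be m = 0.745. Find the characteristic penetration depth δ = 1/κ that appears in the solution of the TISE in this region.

δ = 0.484

Since E < U the TISE in this region is ψ'' = κ²ψ with κ = √(2m(U − E))/ℏ.
κ = √(2 × 0.745 × 2.86) = 2.064. The penetration depth is δ = 1/κ = 0.484.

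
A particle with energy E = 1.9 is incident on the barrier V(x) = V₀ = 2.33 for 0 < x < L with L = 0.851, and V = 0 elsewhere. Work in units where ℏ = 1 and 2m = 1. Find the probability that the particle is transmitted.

T = 0.636

Since E < V₀ the interior solution is evanescent with decay constant κ = √(2m(V₀ − E))/ℏ = 0.6557.
κL = 0.5580, sinh(κL) = 0.5875.
Matching ψ, ψ′ at both faces gives T = [1 + V₀² sinh²(κL) / (4E(V₀ − E))]⁻¹ = 1/1.573 = 0.636.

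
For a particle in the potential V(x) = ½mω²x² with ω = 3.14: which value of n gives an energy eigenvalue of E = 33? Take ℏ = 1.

n = 10

Invert E_n = (n + ½)ℏω: n = E/ℏω − ½ = 10.010, so n = 10.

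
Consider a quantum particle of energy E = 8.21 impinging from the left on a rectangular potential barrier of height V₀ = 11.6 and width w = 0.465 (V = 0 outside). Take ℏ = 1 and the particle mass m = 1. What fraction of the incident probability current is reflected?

E < V₀: inside the barrier ψ ∝ e^{±κx} with κ = √(2m(V₀ − E))/ℏ = 2.604.
κw = 1.211, sinh(κw) = 1.529.
Matching ψ, ψ′ at both faces gives T = [1 + V₀² sinh²(κw) / (4E(V₀ − E))]⁻¹ = 1/3.826 = 0.261.
R = 1 − T = 0.739.

R = 0.739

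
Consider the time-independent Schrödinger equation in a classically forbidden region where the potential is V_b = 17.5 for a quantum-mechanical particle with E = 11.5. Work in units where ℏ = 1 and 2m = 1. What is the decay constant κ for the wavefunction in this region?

κ = 2.45

Since E < V_b the TISE in this region is ψ'' = κ²ψ with κ = √(2m(V_b − E))/ℏ.
κ = √(2 × 0.5 × 6) = 2.449.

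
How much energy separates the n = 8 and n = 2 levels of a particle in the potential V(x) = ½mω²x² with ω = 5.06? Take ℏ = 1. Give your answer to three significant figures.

E_n = ℏω(n + ½), so ΔE = (8 − 2) ℏω = 6 × 5.06 = 30.36.

ΔE = 30.4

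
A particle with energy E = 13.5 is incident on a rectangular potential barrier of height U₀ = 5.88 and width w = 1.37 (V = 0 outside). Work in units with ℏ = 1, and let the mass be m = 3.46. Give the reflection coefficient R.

R = 0.0206

Above the barrier the interior wavenumber is k₂ = √(2m(E − U₀))/ℏ = 7.262, giving phase k₂w = 9.948.
Matching at both interfaces gives T⁻¹ = 1 + U₀² sin²(k₂w) / [4E(E − U₀)] = 1.021, hence T = 0.979.
R = 1 − T = 0.0206.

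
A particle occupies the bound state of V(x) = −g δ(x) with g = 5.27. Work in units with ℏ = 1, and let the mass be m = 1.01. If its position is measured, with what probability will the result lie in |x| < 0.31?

The normalised bound state is ψ = √κ e^{−κ|x|} with κ = mg/ℏ² = 5.323.
P(|x| < d) = ∫_{−d}^{d} κ e^{−2κ|x|} dx = 1 − e^{−2κd} = 1 − e^{−3.300} = 0.9631.

P = 0.963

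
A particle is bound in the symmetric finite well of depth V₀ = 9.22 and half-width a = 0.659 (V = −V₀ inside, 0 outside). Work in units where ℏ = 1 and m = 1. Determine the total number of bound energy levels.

N = 2

Define the well-strength parameter z₀ = (a/ℏ)√(2mV₀) = 0.659 × √(2·1·9.22) = 2.830.
The even/odd transcendental equations gain one root per π/2 in z₀, giving N = 1 + ⌊2z₀/π⌋ = 1 + ⌊1.802⌋ = 2.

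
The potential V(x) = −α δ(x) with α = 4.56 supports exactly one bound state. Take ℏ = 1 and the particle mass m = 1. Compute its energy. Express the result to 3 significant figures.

For x ≠ 0 the bound state is ψ ∝ e^{−κ|x|}; integrating the TISE across the delta gives the cusp condition 2κ = 2mα/ℏ², so κ = 4.560.
Then E = −ℏ²κ²/(2m) = −mα²/(2ℏ²) = -10.40.

E = -10.4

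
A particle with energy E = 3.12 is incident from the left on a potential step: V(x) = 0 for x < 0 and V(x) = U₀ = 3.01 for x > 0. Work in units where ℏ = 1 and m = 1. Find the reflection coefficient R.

The wavenumbers are k₁ = √(2mE)/ℏ = 2.498 on the left and k₂ = √(2m(E − U₀))/ℏ = 0.4690 on the right.
Matching ψ and ψ′ at x = 0 gives r = (k₁ − k₂)/(k₁ + k₂), so R = r² = 0.4676 and T = 1 − R = 0.5324.

R = 0.468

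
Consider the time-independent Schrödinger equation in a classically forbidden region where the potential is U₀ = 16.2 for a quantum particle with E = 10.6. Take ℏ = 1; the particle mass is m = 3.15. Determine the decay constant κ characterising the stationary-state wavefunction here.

κ = 5.94

Since E < U₀ the TISE in this region is ψ'' = κ²ψ with κ = √(2m(U₀ − E))/ℏ.
κ = √(2 × 3.15 × 5.6) = 5.940.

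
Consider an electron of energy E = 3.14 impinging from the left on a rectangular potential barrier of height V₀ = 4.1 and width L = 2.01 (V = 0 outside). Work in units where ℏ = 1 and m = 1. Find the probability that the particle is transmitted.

Since E < V₀ the interior solution is evanescent with decay constant κ = √(2m(V₀ − E))/ℏ = 1.386.
κL = 2.785, sinh(κL) = 8.070.
The exact tunnelling result is T⁻¹ = 1 + V₀² sinh²(κL) / [4E(V₀ − E)] = 91.80, so T = 0.0109.

T = 0.0109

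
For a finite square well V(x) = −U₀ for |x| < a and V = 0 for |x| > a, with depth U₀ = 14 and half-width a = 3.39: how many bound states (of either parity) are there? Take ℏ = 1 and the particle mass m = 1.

N = 12

The dimensionless depth is z₀ = a√(2mU₀)/ℏ = 3.39 × √(28.00) = 17.94.
A new bound state (alternating even/odd) appears each time z₀ passes a multiple of π/2, so N = ⌊2z₀/π⌋ + 1 = ⌊11.42⌋ + 1 = 12.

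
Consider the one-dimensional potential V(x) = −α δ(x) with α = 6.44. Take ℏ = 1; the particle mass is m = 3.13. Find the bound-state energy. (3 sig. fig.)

E = -64.9

The bound state is ψ(x) = √κ e^{−κ|x|}. The derivative jump ψ'(0⁺) − ψ'(0⁻) = −(2mα/ℏ²)ψ(0) fixes κ = mα/ℏ² = 20.16.
Then E = −ℏ²κ²/(2m) = −mα²/(2ℏ²) = -64.91.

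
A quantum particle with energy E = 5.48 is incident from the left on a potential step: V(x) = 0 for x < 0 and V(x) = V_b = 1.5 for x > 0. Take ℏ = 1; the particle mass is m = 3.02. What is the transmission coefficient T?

T = 0.994

On each side the TISE gives plane waves with k = √(2m(E − V))/ℏ: k₁ = √(2·3.02·5.48) = 5.753, k₂ = √(2·3.02·3.98) = 4.903.
Matching ψ and ψ′ at x = 0 gives r = (k₁ − k₂)/(k₁ + k₂), so R = r² = 0.006366 and T = 1 − R = 0.9936.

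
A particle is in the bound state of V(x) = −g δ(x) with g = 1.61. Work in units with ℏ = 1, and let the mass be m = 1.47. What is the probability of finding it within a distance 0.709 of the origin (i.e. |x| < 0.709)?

The normalised bound state is ψ = √κ e^{−κ|x|} with κ = mg/ℏ² = 2.367.
P(|x| < d) = ∫_{−d}^{d} κ e^{−2κ|x|} dx = 1 − e^{−2κd} = 1 − e^{−3.356} = 0.9651.

P = 0.965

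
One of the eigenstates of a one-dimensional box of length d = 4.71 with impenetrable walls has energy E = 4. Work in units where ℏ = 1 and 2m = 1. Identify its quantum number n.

n = 3

From E_n = n²π²ℏ²/(2md²) invert to n = √(2md²E)/(πℏ).
n = (4.71/π) × √(2 × 0.5 × 4) = 2.998 → n = 3.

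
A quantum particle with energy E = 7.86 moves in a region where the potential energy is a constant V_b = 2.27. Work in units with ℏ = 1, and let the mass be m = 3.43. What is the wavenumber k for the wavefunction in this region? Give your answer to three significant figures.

With E > V_b the solution is oscillatory, ψ ∝ e^{±ikx} with k = √(2m(E − V_b))/ℏ.
k = √(2 × 3.43 × 5.59) = 6.193.

k = 6.19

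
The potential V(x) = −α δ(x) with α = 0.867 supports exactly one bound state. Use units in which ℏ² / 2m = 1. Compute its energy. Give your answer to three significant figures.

The bound state is ψ(x) = √κ e^{−κ|x|}. The derivative jump ψ'(0⁺) − ψ'(0⁻) = −(2mα/ℏ²)ψ(0) fixes κ = mα/ℏ² = 0.4335.
Then E = −ℏ²κ²/(2m) = −mα²/(2ℏ²) = -0.1879.

E = -0.188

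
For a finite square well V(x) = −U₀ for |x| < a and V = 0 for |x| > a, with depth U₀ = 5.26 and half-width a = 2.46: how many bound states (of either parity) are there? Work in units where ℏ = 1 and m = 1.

N = 6

Define the well-strength parameter z₀ = (a/ℏ)√(2mU₀) = 2.46 × √(2·1·5.26) = 7.979.
The even/odd transcendental equations gain one root per π/2 in z₀, giving N = 1 + ⌊2z₀/π⌋ = 1 + ⌊5.080⌋ = 6.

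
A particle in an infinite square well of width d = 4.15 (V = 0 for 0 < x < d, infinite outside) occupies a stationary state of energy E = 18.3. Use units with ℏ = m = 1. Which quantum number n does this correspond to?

For an infinite well E_n = n²π²ℏ²/(2md²), so n = (d/πℏ)√(2mE).
n = (4.15/π) × √(2 × 1 × 18.3) = 7.992 → n = 8.

n = 8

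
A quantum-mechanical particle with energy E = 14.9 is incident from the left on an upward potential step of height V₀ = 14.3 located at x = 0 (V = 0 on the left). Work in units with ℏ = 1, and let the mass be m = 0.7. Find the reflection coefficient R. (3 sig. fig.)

R = 0.443

On each side the TISE gives plane waves with k = √(2m(E − V))/ℏ: k₁ = √(2·0.7·14.9) = 4.567, k₂ = √(2·0.7·0.6) = 0.9165.
Continuity of ψ and ψ′ at the step yields the reflection amplitude r = (k₁ − k₂)/(k₁ + k₂) = 0.6657; thus R = |r|² = 0.4432, T = 0.5568.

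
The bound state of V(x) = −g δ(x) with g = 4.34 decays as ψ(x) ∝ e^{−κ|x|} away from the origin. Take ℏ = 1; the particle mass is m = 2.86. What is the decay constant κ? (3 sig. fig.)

κ = 12.4

Integrating the TISE across x = 0 gives the cusp condition ψ'(0⁺) − ψ'(0⁻) = −(2mg/ℏ²)ψ(0).
With ψ ∝ e^{−κ|x|} this yields −2κ = −2mg/ℏ², so κ = mg/ℏ² = 12.41.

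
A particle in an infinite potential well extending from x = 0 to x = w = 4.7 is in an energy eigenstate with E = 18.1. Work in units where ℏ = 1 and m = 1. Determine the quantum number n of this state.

n = 9

For an infinite well E_n = n²π²ℏ²/(2mw²), so n = (w/πℏ)√(2mE).
n = (4.7/π) × √(2 × 1 × 18.1) = 9.001 → n = 9.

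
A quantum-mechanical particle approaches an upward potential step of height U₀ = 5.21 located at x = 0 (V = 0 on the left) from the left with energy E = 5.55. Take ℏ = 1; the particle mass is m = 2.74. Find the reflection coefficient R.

On each side the TISE gives plane waves with k = √(2m(E − V))/ℏ: k₁ = √(2·2.74·5.55) = 5.515, k₂ = √(2·2.74·0.34) = 1.365.
Matching ψ and ψ′ at x = 0 gives r = (k₁ − k₂)/(k₁ + k₂), so R = r² = 0.3638 and T = 1 − R = 0.6362.

R = 0.364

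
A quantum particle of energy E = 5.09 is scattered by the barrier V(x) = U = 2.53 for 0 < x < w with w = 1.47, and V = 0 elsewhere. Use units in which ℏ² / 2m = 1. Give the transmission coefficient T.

Above the barrier the interior wavenumber is k₂ = √(2m(E − U))/ℏ = 1.600, giving phase k₂w = 2.352.
T = [1 + U² sin²(k₂w) / (4E(E − U))]⁻¹ = 1/1.062 = 0.942.

T = 0.942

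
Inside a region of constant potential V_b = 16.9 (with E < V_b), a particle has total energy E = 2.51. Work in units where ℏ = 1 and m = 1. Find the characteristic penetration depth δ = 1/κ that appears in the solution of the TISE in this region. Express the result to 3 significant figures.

δ = 0.186

Since E < V_b the TISE in this region is ψ'' = κ²ψ with κ = √(2m(V_b − E))/ℏ.
κ = √(2 × 1 × 14.39) = 5.365. The penetration depth is δ = 1/κ = 0.186.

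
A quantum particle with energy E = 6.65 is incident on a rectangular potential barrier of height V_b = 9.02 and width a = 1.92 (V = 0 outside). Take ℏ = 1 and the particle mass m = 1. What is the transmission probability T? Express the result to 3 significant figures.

T = 0.000725

E < V_b: inside the barrier ψ ∝ e^{±κx} with κ = √(2m(V_b − E))/ℏ = 2.177.
κa = 4.180, sinh(κa) = 32.68.
The exact tunnelling result is T⁻¹ = 1 + V_b² sinh²(κa) / [4E(V_b − E)] = 1379, so T = 0.000725.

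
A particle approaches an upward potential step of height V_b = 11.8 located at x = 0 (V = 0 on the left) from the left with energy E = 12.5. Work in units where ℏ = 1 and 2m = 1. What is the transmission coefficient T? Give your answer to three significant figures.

The wavenumbers are k₁ = √(2mE)/ℏ = 3.536 on the left and k₂ = √(2m(E − V_b))/ℏ = 0.8367 on the right.
Matching ψ and ψ′ at x = 0 gives r = (k₁ − k₂)/(k₁ + k₂), so R = r² = 0.3810 and T = 1 − R = 0.6190.

T = 0.619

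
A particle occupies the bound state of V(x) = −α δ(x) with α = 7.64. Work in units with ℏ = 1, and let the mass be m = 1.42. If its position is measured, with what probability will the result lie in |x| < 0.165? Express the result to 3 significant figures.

The normalised bound state is ψ = √κ e^{−κ|x|} with κ = mα/ℏ² = 10.85.
P(|x| < d) = ∫_{−d}^{d} κ e^{−2κ|x|} dx = 1 − e^{−2κd} = 1 − e^{−3.580} = 0.9721.

P = 0.972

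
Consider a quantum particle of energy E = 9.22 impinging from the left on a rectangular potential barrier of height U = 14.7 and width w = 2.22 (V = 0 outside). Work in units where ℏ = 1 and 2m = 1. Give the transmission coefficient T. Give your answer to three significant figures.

T = 0.000115

E < U: inside the barrier ψ ∝ e^{±κx} with κ = √(2m(U − E))/ℏ = 2.341.
κw = 5.197, sinh(κw) = 90.35.
Matching ψ, ψ′ at both faces gives T = [1 + U² sinh²(κw) / (4E(U − E))]⁻¹ = 1/8729 = 0.000115.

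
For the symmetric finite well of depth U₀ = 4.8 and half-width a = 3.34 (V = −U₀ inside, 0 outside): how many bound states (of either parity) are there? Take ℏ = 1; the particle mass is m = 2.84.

N = 12

The dimensionless depth is z₀ = a√(2mU₀)/ℏ = 3.34 × √(27.26) = 17.44.
The even/odd transcendental equations gain one root per π/2 in z₀, giving N = 1 + ⌊2z₀/π⌋ = 1 + ⌊11.10⌋ = 12.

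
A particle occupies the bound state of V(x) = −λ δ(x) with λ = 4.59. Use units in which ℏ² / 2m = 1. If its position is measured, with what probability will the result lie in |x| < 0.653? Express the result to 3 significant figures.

P = 0.950

The normalised bound state is ψ = √κ e^{−κ|x|} with κ = mλ/ℏ² = 2.295.
P(|x| < d) = ∫_{−d}^{d} κ e^{−2κ|x|} dx = 1 − e^{−2κd} = 1 − e^{−2.997} = 0.9501.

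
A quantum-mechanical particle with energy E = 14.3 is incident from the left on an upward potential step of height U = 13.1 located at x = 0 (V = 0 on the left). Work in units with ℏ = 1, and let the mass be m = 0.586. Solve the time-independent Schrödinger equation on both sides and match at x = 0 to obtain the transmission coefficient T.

On each side the TISE gives plane waves with k = √(2m(E − V))/ℏ: k₁ = √(2·0.586·14.3) = 4.094, k₂ = √(2·0.586·1.2) = 1.186.
Matching ψ and ψ′ at x = 0 gives r = (k₁ − k₂)/(k₁ + k₂), so R = r² = 0.3033 and T = 1 − R = 0.6967.

T = 0.697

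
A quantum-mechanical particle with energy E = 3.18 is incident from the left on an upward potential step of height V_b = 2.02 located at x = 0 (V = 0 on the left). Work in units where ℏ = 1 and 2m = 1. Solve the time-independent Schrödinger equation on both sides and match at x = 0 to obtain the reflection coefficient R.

R = 0.0610

On each side the TISE gives plane waves with k = √(2m(E − V))/ℏ: k₁ = √(2·½·3.18) = 1.783, k₂ = √(2·½·1.16) = 1.077.
Continuity of ψ and ψ′ at the step yields the reflection amplitude r = (k₁ − k₂)/(k₁ + k₂) = 0.2469; thus R = |r|² = 0.06096, T = 0.9390.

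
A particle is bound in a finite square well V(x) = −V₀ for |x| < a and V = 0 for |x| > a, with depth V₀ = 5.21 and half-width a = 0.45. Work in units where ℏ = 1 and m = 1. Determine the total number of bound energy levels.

N = 1

Define the well-strength parameter z₀ = (a/ℏ)√(2mV₀) = 0.45 × √(2·1·5.21) = 1.453.
A new bound state (alternating even/odd) appears each time z₀ passes a multiple of π/2, so N = ⌊2z₀/π⌋ + 1 = ⌊0.9248⌋ + 1 = 1.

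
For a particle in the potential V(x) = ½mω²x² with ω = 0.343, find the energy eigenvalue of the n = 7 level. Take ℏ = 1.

E = 2.57

The oscillator eigenvalues are E_n = ℏω(n + ½), so E_7 = 0.343 × 7.5 = 2.573.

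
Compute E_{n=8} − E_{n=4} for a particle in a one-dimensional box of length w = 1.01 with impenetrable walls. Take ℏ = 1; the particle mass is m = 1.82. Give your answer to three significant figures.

E_n = n²π²ℏ²/(2mw²), so ΔE = (8² − 4²) π²ℏ²/(2mw²).
ΔE = 48 × π² / (2 × 1.82 × 1.01²) = 127.6.

ΔE = 128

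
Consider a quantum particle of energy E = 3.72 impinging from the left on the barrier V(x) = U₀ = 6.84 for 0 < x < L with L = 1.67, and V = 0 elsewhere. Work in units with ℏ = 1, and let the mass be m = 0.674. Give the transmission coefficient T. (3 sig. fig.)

E < U₀: inside the barrier ψ ∝ e^{±κx} with κ = √(2m(U₀ − E))/ℏ = 2.051.
κL = 3.425, sinh(κL) = 15.34.
Matching ψ, ψ′ at both faces gives T = [1 + U₀² sinh²(κL) / (4E(U₀ − E))]⁻¹ = 1/238.2 = 0.00420.

T = 0.00420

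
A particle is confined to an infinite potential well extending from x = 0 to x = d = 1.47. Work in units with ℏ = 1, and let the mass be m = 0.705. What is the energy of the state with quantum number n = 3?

E = 29.2

The infinite-well eigenfunctions ψ_n = √(2/d) sin(nπx/d) vanish at both walls, giving E_n = n²π²ℏ²/(2md²).
E_3 = 3² × π² / (2 × 0.705 × 1.47²) = 29.15.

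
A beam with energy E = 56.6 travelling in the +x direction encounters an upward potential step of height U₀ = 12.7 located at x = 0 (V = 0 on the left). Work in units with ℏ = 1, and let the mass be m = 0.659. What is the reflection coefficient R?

The wavenumbers are k₁ = √(2mE)/ℏ = 8.637 on the left and k₂ = √(2m(E − U₀))/ℏ = 7.607 on the right.
Continuity of ψ and ψ′ at the step yields the reflection amplitude r = (k₁ − k₂)/(k₁ + k₂) = 0.06344; thus R = |r|² = 0.004024, T = 0.9960.

R = 0.00402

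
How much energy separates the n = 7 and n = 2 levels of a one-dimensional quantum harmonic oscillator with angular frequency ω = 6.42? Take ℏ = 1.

E_n = ℏω(n + ½), so ΔE = (7 − 2) ℏω = 5 × 6.42 = 32.10.

ΔE = 32.1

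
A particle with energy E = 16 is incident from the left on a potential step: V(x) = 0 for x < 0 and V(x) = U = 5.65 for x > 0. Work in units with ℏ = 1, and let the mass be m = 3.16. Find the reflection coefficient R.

The wavenumbers are k₁ = √(2mE)/ℏ = 10.06 on the left and k₂ = √(2m(E − U))/ℏ = 8.088 on the right.
Continuity of ψ and ψ′ at the step yields the reflection amplitude r = (k₁ − k₂)/(k₁ + k₂) = 0.1085; thus R = |r|² = 0.01177, T = 0.9882.

R = 0.0118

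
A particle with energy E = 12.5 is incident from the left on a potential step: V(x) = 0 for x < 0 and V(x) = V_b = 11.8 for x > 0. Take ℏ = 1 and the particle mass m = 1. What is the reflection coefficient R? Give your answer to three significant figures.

On each side the TISE gives plane waves with k = √(2m(E − V))/ℏ: k₁ = √(2·1·12.5) = 5.000, k₂ = √(2·1·0.7) = 1.183.
Continuity of ψ and ψ′ at the step yields the reflection amplitude r = (k₁ − k₂)/(k₁ + k₂) = 0.6173; thus R = |r|² = 0.3810, T = 0.6190.

R = 0.381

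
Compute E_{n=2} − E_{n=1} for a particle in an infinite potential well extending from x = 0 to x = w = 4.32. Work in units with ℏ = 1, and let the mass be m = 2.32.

E_n = n²π²ℏ²/(2mw²), so ΔE = (2² − 1²) π²ℏ²/(2mw²).
ΔE = 3 × π² / (2 × 2.32 × 4.32²) = 0.3419.

ΔE = 0.342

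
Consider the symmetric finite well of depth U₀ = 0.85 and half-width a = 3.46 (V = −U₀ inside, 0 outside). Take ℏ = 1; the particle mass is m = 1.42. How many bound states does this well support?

N = 4

The dimensionless depth is z₀ = a√(2mU₀)/ℏ = 3.46 × √(2.414) = 5.376.
A new bound state (alternating even/odd) appears each time z₀ passes a multiple of π/2, so N = ⌊2z₀/π⌋ + 1 = ⌊3.422⌋ + 1 = 4.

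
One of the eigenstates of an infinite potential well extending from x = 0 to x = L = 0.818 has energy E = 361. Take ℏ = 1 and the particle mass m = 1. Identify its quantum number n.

From E_n = n²π²ℏ²/(2mL²) invert to n = √(2mL²E)/(πℏ).
n = (0.818/π) × √(2 × 1 × 361) = 6.996 → n = 7.

n = 7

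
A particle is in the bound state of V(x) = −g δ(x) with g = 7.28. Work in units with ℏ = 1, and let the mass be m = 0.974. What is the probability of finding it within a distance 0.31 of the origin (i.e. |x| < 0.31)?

The normalised bound state is ψ = √κ e^{−κ|x|} with κ = mg/ℏ² = 7.091.
P(|x| < d) = ∫_{−d}^{d} κ e^{−2κ|x|} dx = 1 − e^{−2κd} = 1 − e^{−4.396} = 0.9877.

P = 0.988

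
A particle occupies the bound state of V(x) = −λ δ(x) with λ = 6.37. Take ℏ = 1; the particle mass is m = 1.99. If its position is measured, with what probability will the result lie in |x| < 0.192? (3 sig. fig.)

The normalised bound state is ψ = √κ e^{−κ|x|} with κ = mλ/ℏ² = 12.68.
P(|x| < d) = ∫_{−d}^{d} κ e^{−2κ|x|} dx = 1 − e^{−2κd} = 1 − e^{−4.868} = 0.9923.

P = 0.992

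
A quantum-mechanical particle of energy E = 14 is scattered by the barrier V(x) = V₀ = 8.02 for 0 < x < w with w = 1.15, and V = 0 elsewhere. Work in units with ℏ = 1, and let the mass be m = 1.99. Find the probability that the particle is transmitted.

E > V₀: inside the barrier k₂ = √(2m(E − V₀))/ℏ = 4.879, k₂w = 5.610.
T = [1 + V₀² sin²(k₂w) / (4E(E − V₀))]⁻¹ = 1/1.075 = 0.931.

T = 0.931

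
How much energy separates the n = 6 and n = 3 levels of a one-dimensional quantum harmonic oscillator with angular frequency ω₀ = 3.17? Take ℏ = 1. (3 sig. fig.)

E_n = ℏω₀(n + ½), so ΔE = (6 − 3) ℏω₀ = 3 × 3.17 = 9.510.

ΔE = 9.51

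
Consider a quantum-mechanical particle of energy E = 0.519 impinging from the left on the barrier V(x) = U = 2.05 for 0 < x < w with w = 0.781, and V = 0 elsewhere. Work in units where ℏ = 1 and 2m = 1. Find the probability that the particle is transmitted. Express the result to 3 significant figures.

Since E < U the interior solution is evanescent with decay constant κ = √(2m(U − E))/ℏ = 1.237.
κw = 0.9664, sinh(κw) = 1.124.
The exact tunnelling result is T⁻¹ = 1 + U² sinh²(κw) / [4E(U − E)] = 2.670, so T = 0.374.

T = 0.374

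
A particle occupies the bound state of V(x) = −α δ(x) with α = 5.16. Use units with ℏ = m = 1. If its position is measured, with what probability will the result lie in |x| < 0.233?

The normalised bound state is ψ = √κ e^{−κ|x|} with κ = mα/ℏ² = 5.160.
P(|x| < d) = ∫_{−d}^{d} κ e^{−2κ|x|} dx = 1 − e^{−2κd} = 1 − e^{−2.405} = 0.9097.

P = 0.910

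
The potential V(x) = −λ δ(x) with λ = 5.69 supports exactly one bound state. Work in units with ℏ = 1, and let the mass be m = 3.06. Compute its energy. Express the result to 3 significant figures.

For x ≠ 0 the bound state is ψ ∝ e^{−κ|x|}; integrating the TISE across the delta gives the cusp condition 2κ = 2mλ/ℏ², so κ = 17.41.
Then E = −ℏ²κ²/(2m) = −mλ²/(2ℏ²) = -49.54.

E = -49.5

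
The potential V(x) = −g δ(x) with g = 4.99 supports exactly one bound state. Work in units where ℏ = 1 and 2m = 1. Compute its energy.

The bound state is ψ(x) = √κ e^{−κ|x|}. The derivative jump ψ'(0⁺) − ψ'(0⁻) = −(2mg/ℏ²)ψ(0) fixes κ = mg/ℏ² = 2.495.
Then E = −ℏ²κ²/(2m) = −mg²/(2ℏ²) = -6.225.

E = -6.23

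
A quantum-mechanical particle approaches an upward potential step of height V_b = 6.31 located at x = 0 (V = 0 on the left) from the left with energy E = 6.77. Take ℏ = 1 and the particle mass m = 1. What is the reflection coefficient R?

On each side the TISE gives plane waves with k = √(2m(E − V))/ℏ: k₁ = √(2·1·6.77) = 3.680, k₂ = √(2·1·0.46) = 0.9592.
Continuity of ψ and ψ′ at the step yields the reflection amplitude r = (k₁ − k₂)/(k₁ + k₂) = 0.5865; thus R = |r|² = 0.3439, T = 0.6561.

R = 0.344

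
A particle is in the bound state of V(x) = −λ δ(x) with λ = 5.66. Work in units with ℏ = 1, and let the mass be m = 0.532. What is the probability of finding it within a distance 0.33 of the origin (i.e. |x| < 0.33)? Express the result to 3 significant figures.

The normalised bound state is ψ = √κ e^{−κ|x|} with κ = mλ/ℏ² = 3.011.
P(|x| < d) = ∫_{−d}^{d} κ e^{−2κ|x|} dx = 1 − e^{−2κd} = 1 − e^{−1.987} = 0.8629.

P = 0.863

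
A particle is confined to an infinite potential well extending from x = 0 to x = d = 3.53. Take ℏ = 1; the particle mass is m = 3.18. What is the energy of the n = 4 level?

E = 1.99

Requiring ψ(0) = ψ(d) = 0 quantises k = nπ/d, hence E_n = ℏ²k²/2m = n²π²ℏ²/(2md²).
E_4 = 4² × π² / (2 × 3.18 × 3.53²) = 1.993.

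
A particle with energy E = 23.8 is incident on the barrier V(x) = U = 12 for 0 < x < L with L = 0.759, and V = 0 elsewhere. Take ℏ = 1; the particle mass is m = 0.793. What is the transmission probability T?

Above the barrier the interior wavenumber is k₂ = √(2m(E − U))/ℏ = 4.326, giving phase k₂L = 3.283.
Matching at both interfaces gives T⁻¹ = 1 + U² sin²(k₂L) / [4E(E − U)] = 1.003, hence T = 0.997.

T = 0.997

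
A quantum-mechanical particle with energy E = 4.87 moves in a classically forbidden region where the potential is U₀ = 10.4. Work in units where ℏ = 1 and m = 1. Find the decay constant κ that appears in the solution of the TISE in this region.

Since E < U₀ the TISE in this region is ψ'' = κ²ψ with κ = √(2m(U₀ − E))/ℏ.
κ = √(2 × 1 × 5.53) = 3.326.

κ = 3.33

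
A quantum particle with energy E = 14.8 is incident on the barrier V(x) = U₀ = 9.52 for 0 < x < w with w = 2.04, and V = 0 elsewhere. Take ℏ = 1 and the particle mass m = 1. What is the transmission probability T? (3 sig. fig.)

T = 0.968

E > U₀: inside the barrier k₂ = √(2m(E − U₀))/ℏ = 3.250, k₂w = 6.629.
T = [1 + U₀² sin²(k₂w) / (4E(E − U₀))]⁻¹ = 1/1.033 = 0.968.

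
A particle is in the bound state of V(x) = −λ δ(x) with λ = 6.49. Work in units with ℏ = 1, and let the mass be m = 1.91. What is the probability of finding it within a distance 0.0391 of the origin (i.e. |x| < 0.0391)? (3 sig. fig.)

P = 0.621

The normalised bound state is ψ = √κ e^{−κ|x|} with κ = mλ/ℏ² = 12.40.
P(|x| < d) = ∫_{−d}^{d} κ e^{−2κ|x|} dx = 1 − e^{−2κd} = 1 − e^{−0.9694} = 0.6207.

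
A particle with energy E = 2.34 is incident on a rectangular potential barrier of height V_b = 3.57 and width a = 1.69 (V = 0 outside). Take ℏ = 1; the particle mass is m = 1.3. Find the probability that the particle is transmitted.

Since E < V_b the interior solution is evanescent with decay constant κ = √(2m(V_b − E))/ℏ = 1.788.
κa = 3.022, sinh(κa) = 10.24.
The exact tunnelling result is T⁻¹ = 1 + V_b² sinh²(κa) / [4E(V_b − E)] = 117.2, so T = 0.00853.

T = 0.00853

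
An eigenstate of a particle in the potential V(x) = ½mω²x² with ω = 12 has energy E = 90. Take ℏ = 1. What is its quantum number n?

E_n = ℏω(n + ½) ⇒ n = E/(ℏω) − ½ = 90/12 − 0.5 = 7.000 → n = 7.

n = 7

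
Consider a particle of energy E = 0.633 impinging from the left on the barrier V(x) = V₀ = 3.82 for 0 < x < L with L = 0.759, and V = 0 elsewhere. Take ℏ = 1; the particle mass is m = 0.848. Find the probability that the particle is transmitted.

Since E < V₀ the interior solution is evanescent with decay constant κ = √(2m(V₀ − E))/ℏ = 2.325.
κL = 1.765, sinh(κL) = 2.834.
The exact tunnelling result is T⁻¹ = 1 + V₀² sinh²(κL) / [4E(V₀ − E)] = 15.52, so T = 0.0644.

T = 0.0644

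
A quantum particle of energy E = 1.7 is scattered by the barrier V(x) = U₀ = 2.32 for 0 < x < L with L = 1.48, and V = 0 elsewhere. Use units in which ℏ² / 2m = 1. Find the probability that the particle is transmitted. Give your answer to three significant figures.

T = 0.272

Since E < U₀ the interior solution is evanescent with decay constant κ = √(2m(U₀ − E))/ℏ = 0.7874.
κL = 1.165, sinh(κL) = 1.448.
Matching ψ, ψ′ at both faces gives T = [1 + U₀² sinh²(κL) / (4E(U₀ − E))]⁻¹ = 1/3.675 = 0.272.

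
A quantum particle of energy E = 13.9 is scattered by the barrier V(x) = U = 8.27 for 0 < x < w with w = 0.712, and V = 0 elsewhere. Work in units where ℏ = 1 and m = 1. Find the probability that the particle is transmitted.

T = 0.907

E > U: inside the barrier k₂ = √(2m(E − U))/ℏ = 3.356, k₂w = 2.389.
T = [1 + U² sin²(k₂w) / (4E(E − U))]⁻¹ = 1/1.102 = 0.907.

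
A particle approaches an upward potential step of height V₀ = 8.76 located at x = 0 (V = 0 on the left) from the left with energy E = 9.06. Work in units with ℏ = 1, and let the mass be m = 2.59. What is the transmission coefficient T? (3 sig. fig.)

T = 0.521

On each side the TISE gives plane waves with k = √(2m(E − V))/ℏ: k₁ = √(2·2.59·9.06) = 6.851, k₂ = √(2·2.59·0.3) = 1.247.
Matching ψ and ψ′ at x = 0 gives r = (k₁ − k₂)/(k₁ + k₂), so R = r² = 0.4790 and T = 1 − R = 0.5210.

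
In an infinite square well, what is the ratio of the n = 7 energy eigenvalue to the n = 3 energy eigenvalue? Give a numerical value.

5.44444

E_n = n²π²ℏ²/(2mL²) so the ratio is n₂²/n₁² = 49/9 = 5.44444.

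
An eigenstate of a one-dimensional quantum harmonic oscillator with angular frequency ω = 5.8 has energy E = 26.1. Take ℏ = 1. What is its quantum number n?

E_n = ℏω(n + ½) ⇒ n = E/(ℏω) − ½ = 26.1/5.8 − 0.5 = 4.000 → n = 4.

n = 4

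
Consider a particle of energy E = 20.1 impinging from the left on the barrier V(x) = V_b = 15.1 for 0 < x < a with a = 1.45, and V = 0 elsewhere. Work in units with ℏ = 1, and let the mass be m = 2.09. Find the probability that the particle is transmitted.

E > V_b: inside the barrier k₂ = √(2m(E − V_b))/ℏ = 4.572, k₂a = 6.629.
T = [1 + V_b² sin²(k₂a) / (4E(E − V_b))]⁻¹ = 1/1.065 = 0.939.

T = 0.939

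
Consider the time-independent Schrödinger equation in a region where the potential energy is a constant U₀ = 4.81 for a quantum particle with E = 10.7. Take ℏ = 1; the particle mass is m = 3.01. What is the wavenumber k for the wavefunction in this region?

k = 5.95

With E > U₀ the solution is oscillatory, ψ ∝ e^{±ikx} with k = √(2m(E − U₀))/ℏ.
k = √(2 × 3.01 × 5.89) = 5.955.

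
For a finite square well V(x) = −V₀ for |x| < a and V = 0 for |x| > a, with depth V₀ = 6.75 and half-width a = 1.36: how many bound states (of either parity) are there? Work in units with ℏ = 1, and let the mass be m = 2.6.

The dimensionless depth is z₀ = a√(2mV₀)/ℏ = 1.36 × √(35.10) = 8.057.
A new bound state (alternating even/odd) appears each time z₀ passes a multiple of π/2, so N = ⌊2z₀/π⌋ + 1 = ⌊5.129⌋ + 1 = 6.

N = 6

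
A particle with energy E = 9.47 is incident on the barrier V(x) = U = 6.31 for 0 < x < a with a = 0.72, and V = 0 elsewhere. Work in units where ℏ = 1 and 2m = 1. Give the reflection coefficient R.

R = 0.234

Above the barrier the interior wavenumber is k₂ = √(2m(E − U))/ℏ = 1.778, giving phase k₂a = 1.280.
Matching at both interfaces gives T⁻¹ = 1 + U² sin²(k₂a) / [4E(E − U)] = 1.305, hence T = 0.766.
R = 1 − T = 0.234.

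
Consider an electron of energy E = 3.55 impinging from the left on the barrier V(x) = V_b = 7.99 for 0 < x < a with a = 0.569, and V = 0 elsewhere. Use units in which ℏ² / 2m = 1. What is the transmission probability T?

E < V_b: inside the barrier ψ ∝ e^{±κx} with κ = √(2m(V_b − E))/ℏ = 2.107.
κa = 1.199, sinh(κa) = 1.508.
Matching ψ, ψ′ at both faces gives T = [1 + V_b² sinh²(κa) / (4E(V_b − E))]⁻¹ = 1/3.301 = 0.303.

T = 0.303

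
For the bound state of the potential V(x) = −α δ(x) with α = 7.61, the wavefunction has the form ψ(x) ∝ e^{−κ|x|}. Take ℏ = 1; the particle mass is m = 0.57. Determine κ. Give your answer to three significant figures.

κ = 4.34

Integrating the TISE across x = 0 gives the cusp condition ψ'(0⁺) − ψ'(0⁻) = −(2mα/ℏ²)ψ(0).
With ψ ∝ e^{−κ|x|} this yields −2κ = −2mα/ℏ², so κ = mα/ℏ² = 4.338.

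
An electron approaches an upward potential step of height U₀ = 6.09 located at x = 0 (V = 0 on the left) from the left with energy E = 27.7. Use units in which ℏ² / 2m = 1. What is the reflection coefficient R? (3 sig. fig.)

On each side the TISE gives plane waves with k = √(2m(E − V))/ℏ: k₁ = √(2·½·27.7) = 5.263, k₂ = √(2·½·21.61) = 4.649.
Continuity of ψ and ψ′ at the step yields the reflection amplitude r = (k₁ − k₂)/(k₁ + k₂) = 0.06199; thus R = |r|² = 0.003843, T = 0.9962.

R = 0.00384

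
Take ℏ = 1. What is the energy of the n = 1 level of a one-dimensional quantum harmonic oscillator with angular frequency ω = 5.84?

The oscillator eigenvalues are E_n = ℏω(n + ½), so E_1 = 5.84 × 1.5 = 8.760.

E = 8.76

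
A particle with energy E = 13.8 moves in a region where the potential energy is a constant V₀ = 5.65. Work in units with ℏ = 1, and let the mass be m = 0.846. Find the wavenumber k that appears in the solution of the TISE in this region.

With E > V₀ the solution is oscillatory, ψ ∝ e^{±ikx} with k = √(2m(E − V₀))/ℏ.
k = √(2 × 0.846 × 8.15) = 3.713.

k = 3.71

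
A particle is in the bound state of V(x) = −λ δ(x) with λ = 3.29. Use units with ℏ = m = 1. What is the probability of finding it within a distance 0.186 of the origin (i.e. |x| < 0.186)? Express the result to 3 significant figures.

The normalised bound state is ψ = √κ e^{−κ|x|} with κ = mλ/ℏ² = 3.290.
P(|x| < d) = ∫_{−d}^{d} κ e^{−2κ|x|} dx = 1 − e^{−2κd} = 1 − e^{−1.224} = 0.7059.

P = 0.706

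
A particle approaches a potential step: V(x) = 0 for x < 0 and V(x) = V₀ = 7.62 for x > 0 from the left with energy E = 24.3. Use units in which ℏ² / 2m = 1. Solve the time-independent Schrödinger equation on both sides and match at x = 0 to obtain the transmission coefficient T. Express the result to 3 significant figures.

T = 0.991

On each side the TISE gives plane waves with k = √(2m(E − V))/ℏ: k₁ = √(2·½·24.3) = 4.930, k₂ = √(2·½·16.68) = 4.084.
Continuity of ψ and ψ′ at the step yields the reflection amplitude r = (k₁ − k₂)/(k₁ + k₂) = 0.09379; thus R = |r|² = 0.008797, T = 0.9912.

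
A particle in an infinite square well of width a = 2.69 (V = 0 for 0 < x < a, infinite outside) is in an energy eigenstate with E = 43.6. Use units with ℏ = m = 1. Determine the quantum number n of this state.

n = 8

For an infinite well E_n = n²π²ℏ²/(2ma²), so n = (a/πℏ)√(2mE).
n = (2.69/π) × √(2 × 1 × 43.6) = 7.996 → n = 8.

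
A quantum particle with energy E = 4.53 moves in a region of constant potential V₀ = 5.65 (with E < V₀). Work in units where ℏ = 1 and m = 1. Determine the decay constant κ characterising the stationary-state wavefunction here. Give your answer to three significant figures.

κ = 1.50

Since E < V₀ the TISE in this region is ψ'' = κ²ψ with κ = √(2m(V₀ − E))/ℏ.
κ = √(2 × 1 × 1.12) = 1.497.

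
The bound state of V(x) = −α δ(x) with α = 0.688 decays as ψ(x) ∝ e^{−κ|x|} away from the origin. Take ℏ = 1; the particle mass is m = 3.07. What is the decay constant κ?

κ = 2.11

Integrating the TISE across x = 0 gives the cusp condition ψ'(0⁺) − ψ'(0⁻) = −(2mα/ℏ²)ψ(0).
With ψ ∝ e^{−κ|x|} this yields −2κ = −2mα/ℏ², so κ = mα/ℏ² = 2.112.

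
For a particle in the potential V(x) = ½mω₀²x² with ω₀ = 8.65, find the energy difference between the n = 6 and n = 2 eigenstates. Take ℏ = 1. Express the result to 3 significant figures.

E_n = ℏω₀(n + ½), so ΔE = (6 − 2) ℏω₀ = 4 × 8.65 = 34.60.

ΔE = 34.6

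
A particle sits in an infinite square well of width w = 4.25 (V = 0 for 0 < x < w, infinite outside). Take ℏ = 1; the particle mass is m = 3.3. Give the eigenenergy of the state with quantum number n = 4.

E = 1.32

Requiring ψ(0) = ψ(w) = 0 quantises k = nπ/w, hence E_n = ℏ²k²/2m = n²π²ℏ²/(2mw²).
E_4 = 4² × π² / (2 × 3.3 × 4.25²) = 1.325.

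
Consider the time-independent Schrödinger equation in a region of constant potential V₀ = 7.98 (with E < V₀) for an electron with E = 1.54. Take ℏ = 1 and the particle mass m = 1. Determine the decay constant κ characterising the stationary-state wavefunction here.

Since E < V₀ the TISE in this region is ψ'' = κ²ψ with κ = √(2m(V₀ − E))/ℏ.
κ = √(2 × 1 × 6.44) = 3.589.

κ = 3.59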